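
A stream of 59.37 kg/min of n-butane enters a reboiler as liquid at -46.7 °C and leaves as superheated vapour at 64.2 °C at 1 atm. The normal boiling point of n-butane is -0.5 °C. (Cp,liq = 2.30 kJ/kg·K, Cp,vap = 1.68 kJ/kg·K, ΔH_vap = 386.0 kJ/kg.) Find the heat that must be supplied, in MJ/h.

liquid -46.7→-0.5 °C: 106.26 kJ/kg
vaporisation at -0.5 °C: 386 kJ/kg
vapour -0.5→64.2 °C: 108.7 kJ/kg
Δh = 106.26 + 386 + 108.7 = 600.96 kJ/kg
Q = ṁ·Δh = 59.37 kg/min × 600.96 kJ/kg = 35679 kJ/min
|Q| = 594.65 kW = 2140.7 MJ/h

Q = 2140 MJ/h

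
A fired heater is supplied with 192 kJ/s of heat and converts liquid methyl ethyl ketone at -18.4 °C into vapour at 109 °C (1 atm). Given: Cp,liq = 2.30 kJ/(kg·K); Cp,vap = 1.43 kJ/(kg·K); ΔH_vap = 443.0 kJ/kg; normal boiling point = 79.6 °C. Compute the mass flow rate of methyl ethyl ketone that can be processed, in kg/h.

ṁ = 973 kg/h

Δh = 2.30×(79.6−-18.4) + 443.0 + 1.43×(109−79.6) = 710.44 kJ/kg
Q = 192 kJ/s = 192 kJ/s = 691200 kJ/h
ṁ = Q/Δh = 691200 / 710.44 = 972.92 kg/h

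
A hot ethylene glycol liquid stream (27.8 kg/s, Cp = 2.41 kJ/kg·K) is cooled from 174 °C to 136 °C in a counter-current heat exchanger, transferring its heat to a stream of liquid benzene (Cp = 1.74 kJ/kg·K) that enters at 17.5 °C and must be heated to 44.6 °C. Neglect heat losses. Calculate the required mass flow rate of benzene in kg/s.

ṁ_c = 54.0 kg/s

Heat released by hot stream: Q = 27.8 × 2.41 × (174 − 136) = 2545.9 kJ/s
Energy balance on cold side (adiabatic exchanger): Q = ṁ_c·Cp_c·(T_c,out − T_c,in)
ṁ_c = 2545.9 / [1.74 × (44.6 − 17.5)] = 53.992 kg/s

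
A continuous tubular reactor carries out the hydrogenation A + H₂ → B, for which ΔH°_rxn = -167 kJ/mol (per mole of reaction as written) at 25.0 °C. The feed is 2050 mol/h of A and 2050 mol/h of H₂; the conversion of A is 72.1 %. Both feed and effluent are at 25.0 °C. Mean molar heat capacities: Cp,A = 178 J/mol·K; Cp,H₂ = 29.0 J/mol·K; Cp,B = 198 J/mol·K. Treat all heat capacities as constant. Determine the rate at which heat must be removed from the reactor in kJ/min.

Extent of reaction ξ = 0.721 × 2050 = 1478 mol/h
Reaction term: ξ·ΔH°_rxn = 1478 × -167 = -246830 kJ/h
Q = ΔH = -246830 kJ/h = -68.565 kW
Heat removed = 4113.9 kJ/min

Q_out = 4110 kJ/min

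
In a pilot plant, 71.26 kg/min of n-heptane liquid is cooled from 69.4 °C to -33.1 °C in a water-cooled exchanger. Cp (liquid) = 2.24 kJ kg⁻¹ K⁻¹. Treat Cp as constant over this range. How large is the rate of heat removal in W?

Q_c = 273000 W

Q = ṁ·Cp·ΔT = 71.26 × 2.24 × (-33.1 − 69.4) = -16361 kJ/min
Converting: 16361 / 60 s = 272.69 kW
Cooling duty = 272690 W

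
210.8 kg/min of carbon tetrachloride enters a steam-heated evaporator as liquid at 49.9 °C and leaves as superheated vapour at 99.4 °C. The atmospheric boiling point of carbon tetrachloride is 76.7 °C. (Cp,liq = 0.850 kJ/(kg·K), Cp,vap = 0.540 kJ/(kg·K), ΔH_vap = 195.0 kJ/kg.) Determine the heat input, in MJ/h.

Q = 2910 MJ/h

liquid 49.9→76.7 °C: 22.78 kJ/kg
vaporisation at 76.7 °C: 195 kJ/kg
vapour 76.7→99.4 °C: 12.258 kJ/kg
Δh = 22.78 + 195 + 12.258 = 230.04 kJ/kg
Q = ṁ·Δh = 210.8 kg/min × 230.04 kJ/kg = 48492 kJ/min
|Q| = 808.2 kW = 2909.5 MJ/h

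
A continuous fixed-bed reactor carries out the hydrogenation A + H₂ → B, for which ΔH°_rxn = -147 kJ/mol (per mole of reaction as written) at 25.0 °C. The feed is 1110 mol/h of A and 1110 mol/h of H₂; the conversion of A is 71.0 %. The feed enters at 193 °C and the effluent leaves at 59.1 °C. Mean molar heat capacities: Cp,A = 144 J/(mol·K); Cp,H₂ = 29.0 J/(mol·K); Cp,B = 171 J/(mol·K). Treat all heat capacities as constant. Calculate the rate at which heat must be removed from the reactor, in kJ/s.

Extent of reaction ξ = 0.710 × 1110 = 788.1 mol/h
Reaction term: ξ·ΔH°_rxn = 788.1 × -147 = -115850 kJ/h
Sensible, feed 193→25 °C: -32261 kJ/h
Outlet flows (mol/h): A 321.9, H₂ 321.9, B 788.1
Sensible, products 25→59.1 °C: 6494.5 kJ/h
Q = ΔH = -141620 kJ/h = -39.338 kW
Heat removed = 39.338 kJ/s

Q_out = 39.3 kJ/s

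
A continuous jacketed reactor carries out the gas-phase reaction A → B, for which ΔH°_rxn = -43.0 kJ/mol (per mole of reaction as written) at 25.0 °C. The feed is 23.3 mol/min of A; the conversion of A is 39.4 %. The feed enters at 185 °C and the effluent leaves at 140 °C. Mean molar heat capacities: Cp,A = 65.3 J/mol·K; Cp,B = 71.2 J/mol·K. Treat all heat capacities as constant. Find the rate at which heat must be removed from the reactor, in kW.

Extent of reaction ξ = 0.394 × 23.3 = 9.1802 mol/min
Reaction term: ξ·ΔH°_rxn = 9.1802 × -43.0 = -394.75 kJ/min
Sensible, feed 185→25 °C: -243.44 kJ/min
Outlet flows (mol/min): A 14.12, B 9.1802
Sensible, products 25→140 °C: 181.2 kJ/min
Q = ΔH = -456.99 kJ/min = -7.6164 kW
Heat removed = 7.6164 kW

Q_out = 7.62 kW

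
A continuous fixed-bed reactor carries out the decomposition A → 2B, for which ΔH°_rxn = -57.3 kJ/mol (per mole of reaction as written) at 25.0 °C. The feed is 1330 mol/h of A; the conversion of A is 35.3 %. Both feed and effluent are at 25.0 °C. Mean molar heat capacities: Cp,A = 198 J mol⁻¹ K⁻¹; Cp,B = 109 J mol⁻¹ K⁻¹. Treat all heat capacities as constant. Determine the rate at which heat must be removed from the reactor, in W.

Extent of reaction ξ = 0.353 × 1330 = 469.49 mol/h
Reaction term: ξ·ΔH°_rxn = 469.49 × -57.3 = -26902 kJ/h
Q = ΔH = -26902 kJ/h = -7.4727 kW
Heat removed = 7472.7 W

Q_out = 7470 W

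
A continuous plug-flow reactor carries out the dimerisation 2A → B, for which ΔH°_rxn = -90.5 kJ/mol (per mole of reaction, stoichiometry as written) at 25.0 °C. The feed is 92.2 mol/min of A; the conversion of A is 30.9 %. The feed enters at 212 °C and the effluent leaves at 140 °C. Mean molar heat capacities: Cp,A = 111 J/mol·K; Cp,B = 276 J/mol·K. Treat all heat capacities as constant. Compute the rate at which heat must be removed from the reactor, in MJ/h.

Q_out = 116 MJ/h

Extent of reaction ξ = 0.309 × 92.2 / 2 = 14.245 mol/min
Reaction term: ξ·ΔH°_rxn = 14.245 × -90.5 = -1289.2 kJ/min
Sensible, feed 212→25 °C: -1913.8 kJ/min
Outlet flows (mol/min): A 63.71, B 14.245
Sensible, products 25→140 °C: 1265.4 kJ/min
Q = ΔH = -1937.6 kJ/min = -32.293 kW
Heat removed = 116.25 MJ/h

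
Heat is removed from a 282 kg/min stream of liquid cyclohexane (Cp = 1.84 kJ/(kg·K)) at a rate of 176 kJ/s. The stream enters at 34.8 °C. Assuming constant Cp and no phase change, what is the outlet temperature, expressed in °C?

T_out = 14.4 °C

Q = 176 kJ/s = 10560 kJ/min
ΔT = Q/(ṁ·Cp) = 10560/(282×1.84) = 20.352 K
T_out = 34.8 − 20.352 = 14.448 °C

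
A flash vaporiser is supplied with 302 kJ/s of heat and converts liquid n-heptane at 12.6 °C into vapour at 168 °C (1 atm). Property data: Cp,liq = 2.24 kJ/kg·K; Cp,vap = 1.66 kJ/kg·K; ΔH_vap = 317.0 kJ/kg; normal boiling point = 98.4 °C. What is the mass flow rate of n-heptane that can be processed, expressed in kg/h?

ṁ = 1740 kg/h

Δh = 2.24×(98.4−12.6) + 317.0 + 1.66×(168−98.4) = 624.73 kJ/kg
Q = 302 kJ/s = 302 kJ/s = 1.0872e+06 kJ/h
ṁ = Q/Δh = 1.0872e+06 / 624.73 = 1740.3 kg/h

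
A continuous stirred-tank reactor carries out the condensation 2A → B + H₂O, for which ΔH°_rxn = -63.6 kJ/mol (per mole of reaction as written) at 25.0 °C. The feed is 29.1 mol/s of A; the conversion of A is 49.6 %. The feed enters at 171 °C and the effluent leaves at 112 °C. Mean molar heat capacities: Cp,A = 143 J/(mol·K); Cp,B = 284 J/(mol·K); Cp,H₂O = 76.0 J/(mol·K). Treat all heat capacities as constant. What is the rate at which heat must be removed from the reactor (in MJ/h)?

Q_out = 2370 MJ/h

Extent of reaction ξ = 0.496 × 29.1 / 2 = 7.2168 mol/s
Reaction term: ξ·ΔH°_rxn = 7.2168 × -63.6 = -458.99 kJ/s
Sensible, feed 171→25 °C: -607.55 kJ/s
Outlet flows (mol/s): A 14.666, B 7.2168, H₂O 7.2168
Sensible, products 25→112 °C: 408.49 kJ/s
Q = ΔH = -658.04 kJ/s = -658.04 kW
Heat removed = 2369 MJ/h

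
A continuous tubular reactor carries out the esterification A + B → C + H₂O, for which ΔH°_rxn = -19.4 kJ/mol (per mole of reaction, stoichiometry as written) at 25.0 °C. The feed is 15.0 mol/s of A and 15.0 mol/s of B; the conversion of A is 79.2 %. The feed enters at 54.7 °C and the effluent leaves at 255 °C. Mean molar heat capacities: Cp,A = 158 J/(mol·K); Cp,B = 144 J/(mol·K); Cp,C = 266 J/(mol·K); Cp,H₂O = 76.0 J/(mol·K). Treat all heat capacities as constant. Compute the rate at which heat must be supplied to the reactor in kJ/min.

Q_in = 47200 kJ/min

Extent of reaction ξ = 0.792 × 15.0 = 11.88 mol/s
Reaction term: ξ·ΔH°_rxn = 11.88 × -19.4 = -230.47 kJ/s
Sensible, feed 54.7→25 °C: -134.54 kJ/s
Outlet flows (mol/s): A 3.12, B 3.12, C 11.88, H₂O 11.88
Sensible, products 25→255 °C: 1151.2 kJ/s
Q = ΔH = 786.18 kJ/s = 786.18 kW
Heat supplied = 47171 kJ/min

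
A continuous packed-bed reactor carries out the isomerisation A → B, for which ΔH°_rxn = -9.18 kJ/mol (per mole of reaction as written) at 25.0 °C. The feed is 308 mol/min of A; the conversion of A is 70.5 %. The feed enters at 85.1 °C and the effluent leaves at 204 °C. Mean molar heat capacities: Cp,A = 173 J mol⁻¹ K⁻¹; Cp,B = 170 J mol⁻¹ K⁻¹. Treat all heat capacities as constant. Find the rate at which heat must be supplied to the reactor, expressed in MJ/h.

Q_in = 254 MJ/h

Extent of reaction ξ = 0.705 × 308 = 217.14 mol/min
Reaction term: ξ·ΔH°_rxn = 217.14 × -9.18 = -1993.3 kJ/min
Sensible, feed 85.1→25 °C: -3202.4 kJ/min
Outlet flows (mol/min): A 90.86, B 217.14
Sensible, products 25→204 °C: 9421.2 kJ/min
Q = ΔH = 4225.5 kJ/min = 70.425 kW
Heat supplied = 253.53 MJ/h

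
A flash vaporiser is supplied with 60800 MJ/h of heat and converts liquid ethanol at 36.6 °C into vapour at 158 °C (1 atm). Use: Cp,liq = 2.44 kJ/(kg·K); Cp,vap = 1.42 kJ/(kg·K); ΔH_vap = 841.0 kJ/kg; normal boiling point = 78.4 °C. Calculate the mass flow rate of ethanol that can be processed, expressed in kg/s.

Δh = 2.44×(78.4−36.6) + 841.0 + 1.42×(158−78.4) = 1056 kJ/kg
Q = 60800 MJ/h = 16889 kJ/s = 16889 kJ/s
ṁ = Q/Δh = 16889 / 1056 = 15.993 kg/s

ṁ = 16.0 kg/s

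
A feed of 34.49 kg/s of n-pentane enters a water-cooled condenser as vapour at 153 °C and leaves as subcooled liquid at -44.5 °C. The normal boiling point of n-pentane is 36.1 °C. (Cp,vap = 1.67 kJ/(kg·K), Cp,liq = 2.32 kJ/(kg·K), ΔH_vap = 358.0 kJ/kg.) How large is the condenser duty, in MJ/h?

vapour 153→36.1 °C: -195.22 kJ/kg
condensation at 36.1 °C: -358 kJ/kg
liquid 36.1→-44.5 °C: -186.99 kJ/kg
Δh = -195.22 + -358 + -186.99 = -740.21 kJ/kg
Q = ṁ·Δh = 34.49 kg/s × -740.21 kJ/kg = -25530 kJ/s
|Q| = 25530 kW = 91908 MJ/h

Q_c = 91900 MJ/h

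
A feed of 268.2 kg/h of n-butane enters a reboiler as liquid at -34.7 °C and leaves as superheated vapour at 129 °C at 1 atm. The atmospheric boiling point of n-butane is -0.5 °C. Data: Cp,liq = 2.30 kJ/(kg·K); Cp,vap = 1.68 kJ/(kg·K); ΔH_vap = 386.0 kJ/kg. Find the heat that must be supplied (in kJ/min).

Q = 3050 kJ/min

liquid -34.7→-0.5 °C: 78.66 kJ/kg
vaporisation at -0.5 °C: 386 kJ/kg
vapour -0.5→129 °C: 217.56 kJ/kg
Δh = 78.66 + 386 + 217.56 = 682.22 kJ/kg
Q = ṁ·Δh = 268.2 kg/h × 682.22 kJ/kg = 182970 kJ/h
|Q| = 50.825 kW = 3049.5 kJ/min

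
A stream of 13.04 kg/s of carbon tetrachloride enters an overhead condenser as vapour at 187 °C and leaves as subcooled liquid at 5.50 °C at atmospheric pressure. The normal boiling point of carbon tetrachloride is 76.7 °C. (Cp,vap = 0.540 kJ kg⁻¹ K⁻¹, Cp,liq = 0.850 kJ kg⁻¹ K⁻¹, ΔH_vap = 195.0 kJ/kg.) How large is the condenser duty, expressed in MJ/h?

vapour 187→76.7 °C: -59.562 kJ/kg
condensation at 76.7 °C: -195 kJ/kg
liquid 76.7→5.50 °C: -60.52 kJ/kg
Δh = -59.562 + -195 + -60.52 = -315.08 kJ/kg
Q = ṁ·Δh = 13.04 kg/s × -315.08 kJ/kg = -4108.7 kJ/s
|Q| = 4108.7 kW = 14791 MJ/h

Q_c = 14800 MJ/h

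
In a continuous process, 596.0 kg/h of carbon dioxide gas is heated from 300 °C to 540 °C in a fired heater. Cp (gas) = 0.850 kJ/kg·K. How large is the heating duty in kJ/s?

Q = 33.8 kJ/s

Q = ṁ·Cp·ΔT = 596.0 × 0.850 × (540 − 300) = 121580 kJ/h
Converting: 121580 / 3600 s = 33.773 kW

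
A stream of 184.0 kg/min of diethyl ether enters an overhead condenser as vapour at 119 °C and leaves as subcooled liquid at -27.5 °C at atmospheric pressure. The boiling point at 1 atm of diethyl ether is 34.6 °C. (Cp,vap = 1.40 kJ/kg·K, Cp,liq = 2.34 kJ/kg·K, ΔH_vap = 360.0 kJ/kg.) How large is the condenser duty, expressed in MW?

vapour 119→34.6 °C: -118.16 kJ/kg
condensation at 34.6 °C: -360 kJ/kg
liquid 34.6→-27.5 °C: -145.31 kJ/kg
Δh = -118.16 + -360 + -145.31 = -623.47 kJ/kg
Q = ṁ·Δh = 184.0 kg/min × -623.47 kJ/kg = -114720 kJ/min
|Q| = 1912 kW = 1.912 MW

Q_c = 1.91 MW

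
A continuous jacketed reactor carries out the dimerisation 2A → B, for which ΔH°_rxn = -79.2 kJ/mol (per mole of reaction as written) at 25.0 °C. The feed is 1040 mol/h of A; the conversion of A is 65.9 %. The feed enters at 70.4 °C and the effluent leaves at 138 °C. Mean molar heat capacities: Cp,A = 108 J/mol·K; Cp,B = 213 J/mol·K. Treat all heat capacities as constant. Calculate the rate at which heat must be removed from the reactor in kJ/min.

Q_out = 328 kJ/min

Extent of reaction ξ = 0.659 × 1040 / 2 = 342.68 mol/h
Reaction term: ξ·ΔH°_rxn = 342.68 × -79.2 = -27140 kJ/h
Sensible, feed 70.4→25 °C: -5099.3 kJ/h
Outlet flows (mol/h): A 354.64, B 342.68
Sensible, products 25→138 °C: 12576 kJ/h
Q = ΔH = -19664 kJ/h = -5.4621 kW
Heat removed = 327.73 kJ/min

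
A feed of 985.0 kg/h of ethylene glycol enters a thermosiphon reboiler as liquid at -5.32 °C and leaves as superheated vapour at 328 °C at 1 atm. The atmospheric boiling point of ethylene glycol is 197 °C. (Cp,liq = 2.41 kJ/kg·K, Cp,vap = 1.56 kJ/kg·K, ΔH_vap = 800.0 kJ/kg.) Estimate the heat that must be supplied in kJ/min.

Q = 24500 kJ/min

liquid -5.32→197 °C: 487.59 kJ/kg
vaporisation at 197 °C: 800 kJ/kg
vapour 197→328 °C: 204.36 kJ/kg
Δh = 487.59 + 800 + 204.36 = 1492 kJ/kg
Q = ṁ·Δh = 985.0 kg/h × 1492 kJ/kg = 1.4696e+06 kJ/h
|Q| = 408.21 kW = 24493 kJ/min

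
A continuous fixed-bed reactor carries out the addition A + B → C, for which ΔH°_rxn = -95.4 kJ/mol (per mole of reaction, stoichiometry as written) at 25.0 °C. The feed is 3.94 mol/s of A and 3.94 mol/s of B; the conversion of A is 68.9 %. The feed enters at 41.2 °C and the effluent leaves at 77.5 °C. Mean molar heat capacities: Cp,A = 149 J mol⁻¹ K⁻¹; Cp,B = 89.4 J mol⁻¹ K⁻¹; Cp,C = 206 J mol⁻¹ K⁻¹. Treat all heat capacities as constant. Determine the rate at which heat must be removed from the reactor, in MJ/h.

Extent of reaction ξ = 0.689 × 3.94 = 2.7147 mol/s
Reaction term: ξ·ΔH°_rxn = 2.7147 × -95.4 = -258.98 kJ/s
Sensible, feed 41.2→25 °C: -15.217 kJ/s
Outlet flows (mol/s): A 1.2253, B 1.2253, C 2.7147
Sensible, products 25→77.5 °C: 44.695 kJ/s
Q = ΔH = -229.5 kJ/s = -229.5 kW
Heat removed = 826.2 MJ/h

Q_out = 826 MJ/h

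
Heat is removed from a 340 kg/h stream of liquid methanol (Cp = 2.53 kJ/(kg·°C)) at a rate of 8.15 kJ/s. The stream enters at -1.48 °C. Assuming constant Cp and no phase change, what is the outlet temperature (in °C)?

T_out = -35.6 °C

Q = 8.15 kJ/s = 29340 kJ/h
ΔT = Q/(ṁ·Cp) = 29340/(340×2.53) = 34.108 K
T_out = -1.48 − 34.108 = -35.588 °C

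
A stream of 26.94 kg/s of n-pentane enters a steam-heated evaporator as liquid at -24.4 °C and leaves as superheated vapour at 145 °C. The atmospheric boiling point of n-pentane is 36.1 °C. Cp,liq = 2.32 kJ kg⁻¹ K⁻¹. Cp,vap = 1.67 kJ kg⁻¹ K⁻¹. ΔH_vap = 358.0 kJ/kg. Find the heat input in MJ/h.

Q = 66000 MJ/h

liquid -24.4→36.1 °C: 140.36 kJ/kg
vaporisation at 36.1 °C: 358 kJ/kg
vapour 36.1→145 °C: 181.86 kJ/kg
Δh = 140.36 + 358 + 181.86 = 680.22 kJ/kg
Q = ṁ·Δh = 26.94 kg/s × 680.22 kJ/kg = 18325 kJ/s
|Q| = 18325 kW = 65971 MJ/h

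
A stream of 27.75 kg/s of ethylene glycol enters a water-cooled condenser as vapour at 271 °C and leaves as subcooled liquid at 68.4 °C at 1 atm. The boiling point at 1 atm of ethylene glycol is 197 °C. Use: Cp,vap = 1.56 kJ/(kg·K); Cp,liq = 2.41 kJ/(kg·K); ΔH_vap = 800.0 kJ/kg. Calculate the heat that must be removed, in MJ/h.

Q_c = 122000 MJ/h

vapour 271→197 °C: -115.44 kJ/kg
condensation at 197 °C: -800 kJ/kg
liquid 197→68.4 °C: -309.93 kJ/kg
Δh = -115.44 + -800 + -309.93 = -1225.4 kJ/kg
Q = ṁ·Δh = 27.75 kg/s × -1225.4 kJ/kg = -34004 kJ/s
|Q| = 34004 kW = 122410 MJ/h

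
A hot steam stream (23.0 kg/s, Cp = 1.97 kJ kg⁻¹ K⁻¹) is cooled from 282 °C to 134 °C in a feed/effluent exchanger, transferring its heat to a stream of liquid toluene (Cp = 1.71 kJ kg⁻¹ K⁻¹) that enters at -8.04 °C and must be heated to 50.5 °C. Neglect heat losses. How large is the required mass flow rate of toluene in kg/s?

Heat released by hot stream: Q = 23.0 × 1.97 × (282 − 134) = 6705.9 kJ/s
Energy balance on cold side (adiabatic exchanger): Q = ṁ_c·Cp_c·(T_c,out − T_c,in)
ṁ_c = 6705.9 / [1.71 × (50.5 − -8.04)] = 66.99 kg/s

ṁ_c = 67.0 kg/s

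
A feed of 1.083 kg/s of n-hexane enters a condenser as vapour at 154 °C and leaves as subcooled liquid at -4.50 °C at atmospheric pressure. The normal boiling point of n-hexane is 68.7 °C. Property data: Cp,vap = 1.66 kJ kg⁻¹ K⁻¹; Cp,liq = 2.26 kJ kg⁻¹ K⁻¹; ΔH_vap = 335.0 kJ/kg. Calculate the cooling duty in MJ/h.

Q_c = 2500 MJ/h

vapour 154→68.7 °C: -141.6 kJ/kg
condensation at 68.7 °C: -335 kJ/kg
liquid 68.7→-4.50 °C: -165.43 kJ/kg
Δh = -141.6 + -335 + -165.43 = -642.03 kJ/kg
Q = ṁ·Δh = 1.083 kg/s × -642.03 kJ/kg = -695.32 kJ/s
|Q| = 695.32 kW = 2503.1 MJ/h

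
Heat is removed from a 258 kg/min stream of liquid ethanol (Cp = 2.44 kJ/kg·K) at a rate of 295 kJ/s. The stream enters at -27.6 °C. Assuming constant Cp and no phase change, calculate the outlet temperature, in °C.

T_out = -55.7 °C

Q = 295 kJ/s = 17700 kJ/min
ΔT = Q/(ṁ·Cp) = 17700/(258×2.44) = 28.117 K
T_out = -27.6 − 28.117 = -55.717 °C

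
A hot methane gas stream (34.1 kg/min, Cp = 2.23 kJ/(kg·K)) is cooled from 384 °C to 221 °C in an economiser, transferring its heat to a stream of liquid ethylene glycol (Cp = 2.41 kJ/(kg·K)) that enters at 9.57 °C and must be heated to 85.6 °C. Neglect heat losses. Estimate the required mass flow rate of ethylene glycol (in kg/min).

ṁ_c = 67.6 kg/min

Heat released by hot stream: Q = 34.1 × 2.23 × (384 − 221) = 12395 kJ/min
Energy balance on cold side (adiabatic exchanger): Q = ṁ_c·Cp_c·(T_c,out − T_c,in)
ṁ_c = 12395 / [2.41 × (85.6 − 9.57)] = 67.646 kg/min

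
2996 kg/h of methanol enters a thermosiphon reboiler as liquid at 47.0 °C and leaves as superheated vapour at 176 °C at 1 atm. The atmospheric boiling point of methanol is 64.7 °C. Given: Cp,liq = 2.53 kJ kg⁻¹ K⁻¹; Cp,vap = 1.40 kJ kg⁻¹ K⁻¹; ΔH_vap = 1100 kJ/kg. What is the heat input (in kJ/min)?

liquid 47.0→64.7 °C: 44.781 kJ/kg
vaporisation at 64.7 °C: 1100 kJ/kg
vapour 64.7→176 °C: 155.82 kJ/kg
Δh = 44.781 + 1100 + 155.82 = 1300.6 kJ/kg
Q = ṁ·Δh = 2996 kg/h × 1300.6 kJ/kg = 3.8966e+06 kJ/h
|Q| = 1082.4 kW = 64943 kJ/min

Q = 64900 kJ/min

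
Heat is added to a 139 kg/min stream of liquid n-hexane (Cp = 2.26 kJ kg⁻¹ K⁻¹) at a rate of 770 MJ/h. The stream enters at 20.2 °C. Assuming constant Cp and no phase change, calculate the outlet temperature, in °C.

T_out = 61.1 °C

Q = 770 MJ/h = 12833 kJ/min
ΔT = Q/(ṁ·Cp) = 12833/(139×2.26) = 40.852 K
T_out = 20.2 + 40.852 = 61.052 °C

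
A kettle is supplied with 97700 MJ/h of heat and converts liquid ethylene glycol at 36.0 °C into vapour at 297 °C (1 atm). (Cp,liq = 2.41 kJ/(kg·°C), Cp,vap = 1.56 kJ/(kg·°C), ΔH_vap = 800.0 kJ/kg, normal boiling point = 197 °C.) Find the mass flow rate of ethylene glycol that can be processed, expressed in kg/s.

ṁ = 20.2 kg/s

Δh = 2.41×(197−36.0) + 800.0 + 1.56×(297−197) = 1344 kJ/kg
Q = 97700 MJ/h = 27139 kJ/s = 27139 kJ/s
ṁ = Q/Δh = 27139 / 1344 = 20.192 kg/s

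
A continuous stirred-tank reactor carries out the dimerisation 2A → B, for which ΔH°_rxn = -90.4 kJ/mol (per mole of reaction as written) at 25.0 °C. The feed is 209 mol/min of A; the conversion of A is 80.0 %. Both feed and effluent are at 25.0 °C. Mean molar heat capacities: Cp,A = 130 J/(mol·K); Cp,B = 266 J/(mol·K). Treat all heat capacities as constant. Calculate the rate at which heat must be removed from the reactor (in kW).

Q_out = 126 kW

Extent of reaction ξ = 0.800 × 209 / 2 = 83.6 mol/min
Reaction term: ξ·ΔH°_rxn = 83.6 × -90.4 = -7557.4 kJ/min
Q = ΔH = -7557.4 kJ/min = -125.96 kW
Heat removed = 125.96 kW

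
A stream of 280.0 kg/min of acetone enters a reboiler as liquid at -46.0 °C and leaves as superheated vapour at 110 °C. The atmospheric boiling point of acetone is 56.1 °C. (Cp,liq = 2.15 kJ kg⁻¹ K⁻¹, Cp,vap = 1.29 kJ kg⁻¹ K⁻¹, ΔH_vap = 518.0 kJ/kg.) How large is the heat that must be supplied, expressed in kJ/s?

liquid -46.0→56.1 °C: 219.51 kJ/kg
vaporisation at 56.1 °C: 518 kJ/kg
vapour 56.1→110 °C: 69.531 kJ/kg
Δh = 219.51 + 518 + 69.531 = 807.05 kJ/kg
Q = ṁ·Δh = 280.0 kg/min × 807.05 kJ/kg = 225970 kJ/min
|Q| = 3766.2 kW

Q = 3770 kJ/s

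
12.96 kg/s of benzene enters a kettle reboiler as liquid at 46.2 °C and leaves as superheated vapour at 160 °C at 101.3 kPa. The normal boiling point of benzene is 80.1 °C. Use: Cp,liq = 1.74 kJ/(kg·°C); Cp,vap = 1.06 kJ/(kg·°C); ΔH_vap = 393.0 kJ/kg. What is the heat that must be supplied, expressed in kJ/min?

liquid 46.2→80.1 °C: 58.986 kJ/kg
vaporisation at 80.1 °C: 393 kJ/kg
vapour 80.1→160 °C: 84.694 kJ/kg
Δh = 58.986 + 393 + 84.694 = 536.68 kJ/kg
Q = ṁ·Δh = 12.96 kg/s × 536.68 kJ/kg = 6955.4 kJ/s
|Q| = 6955.4 kW = 417320 kJ/min

Q = 417000 kJ/min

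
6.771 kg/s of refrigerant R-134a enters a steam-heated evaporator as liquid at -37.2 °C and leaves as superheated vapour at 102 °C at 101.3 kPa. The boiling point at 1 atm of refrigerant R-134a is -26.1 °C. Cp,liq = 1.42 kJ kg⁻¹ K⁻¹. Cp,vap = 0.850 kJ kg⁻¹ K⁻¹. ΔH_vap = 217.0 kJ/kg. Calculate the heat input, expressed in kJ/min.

liquid -37.2→-26.1 °C: 15.762 kJ/kg
vaporisation at -26.1 °C: 217 kJ/kg
vapour -26.1→102 °C: 108.88 kJ/kg
Δh = 15.762 + 217 + 108.88 = 341.65 kJ/kg
Q = ṁ·Δh = 6.771 kg/s × 341.65 kJ/kg = 2313.3 kJ/s
|Q| = 2313.3 kW = 138800 kJ/min

Q = 139000 kJ/min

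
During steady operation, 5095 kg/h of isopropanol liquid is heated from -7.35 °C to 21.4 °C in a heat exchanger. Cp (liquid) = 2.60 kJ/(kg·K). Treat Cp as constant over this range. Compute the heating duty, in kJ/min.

Q = 6350 kJ/min

Q = ṁ·Cp·ΔT = 5095 × 2.60 × (21.4 − -7.35) = 380850 kJ/h
Converting: 380850 / 3600 s = 105.79 kW
Heating duty = 6347.5 kJ/min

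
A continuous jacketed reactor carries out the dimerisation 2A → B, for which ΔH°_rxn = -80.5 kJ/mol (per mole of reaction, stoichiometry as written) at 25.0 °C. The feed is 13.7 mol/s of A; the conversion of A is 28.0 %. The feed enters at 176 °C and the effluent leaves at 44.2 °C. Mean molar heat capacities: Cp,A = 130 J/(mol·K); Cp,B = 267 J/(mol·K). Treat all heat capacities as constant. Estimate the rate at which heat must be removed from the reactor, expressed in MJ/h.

Extent of reaction ξ = 0.280 × 13.7 / 2 = 1.918 mol/s
Reaction term: ξ·ΔH°_rxn = 1.918 × -80.5 = -154.4 kJ/s
Sensible, feed 176→25 °C: -268.93 kJ/s
Outlet flows (mol/s): A 9.864, B 1.918
Sensible, products 25→44.2 °C: 34.453 kJ/s
Q = ΔH = -388.88 kJ/s = -388.88 kW
Heat removed = 1400 MJ/h

Q_out = 1400 MJ/h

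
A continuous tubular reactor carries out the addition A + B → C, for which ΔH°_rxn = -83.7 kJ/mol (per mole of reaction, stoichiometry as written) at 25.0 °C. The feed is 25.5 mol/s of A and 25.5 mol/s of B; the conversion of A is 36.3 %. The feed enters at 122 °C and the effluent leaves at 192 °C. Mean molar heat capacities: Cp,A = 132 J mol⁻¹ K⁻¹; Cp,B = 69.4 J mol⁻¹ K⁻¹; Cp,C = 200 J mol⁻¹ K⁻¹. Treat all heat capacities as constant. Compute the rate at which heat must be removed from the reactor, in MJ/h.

Extent of reaction ξ = 0.363 × 25.5 = 9.2565 mol/s
Reaction term: ξ·ΔH°_rxn = 9.2565 × -83.7 = -774.77 kJ/s
Sensible, feed 122→25 °C: -498.16 kJ/s
Outlet flows (mol/s): A 16.244, B 16.244, C 9.2565
Sensible, products 25→192 °C: 855.5 kJ/s
Q = ΔH = -417.43 kJ/s = -417.43 kW
Heat removed = 1502.8 MJ/h

Q_out = 1500 MJ/h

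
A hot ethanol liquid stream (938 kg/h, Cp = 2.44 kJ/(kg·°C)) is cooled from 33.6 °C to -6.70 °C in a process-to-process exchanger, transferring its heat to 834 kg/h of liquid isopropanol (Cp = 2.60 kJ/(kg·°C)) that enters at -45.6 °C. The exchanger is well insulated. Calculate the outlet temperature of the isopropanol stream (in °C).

T_c,out = -3.06 °C

Heat released by hot stream: Q = 938 × 2.44 × (33.6 − -6.70) = 92235 kJ/h
Energy balance on cold side (adiabatic exchanger): Q = ṁ_c·Cp_c·(T_c,out − T_c,in)
T_c,out = -45.6 + 92235/(834 × 2.60) = -3.0638 °C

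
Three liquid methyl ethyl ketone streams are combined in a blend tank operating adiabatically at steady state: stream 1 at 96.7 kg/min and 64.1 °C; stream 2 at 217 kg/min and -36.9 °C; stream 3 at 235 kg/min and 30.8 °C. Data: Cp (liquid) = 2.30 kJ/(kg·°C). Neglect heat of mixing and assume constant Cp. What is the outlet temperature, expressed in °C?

T_out = 9.89 °C

Energy balance with Q = 0: Σ ṁᵢCp,ᵢ(T_out − Tᵢ) = 0
T_out = Σ ṁᵢCp,ᵢTᵢ / Σ ṁᵢCp,ᵢ
      = 12487 / 1262 = 9.8946 °C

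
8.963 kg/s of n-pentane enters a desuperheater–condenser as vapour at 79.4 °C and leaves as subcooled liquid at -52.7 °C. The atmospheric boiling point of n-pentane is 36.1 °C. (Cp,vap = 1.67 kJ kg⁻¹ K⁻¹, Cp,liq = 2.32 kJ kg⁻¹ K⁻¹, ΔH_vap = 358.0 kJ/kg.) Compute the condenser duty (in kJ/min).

Q_c = 342000 kJ/min

vapour 79.4→36.1 °C: -72.311 kJ/kg
condensation at 36.1 °C: -358 kJ/kg
liquid 36.1→-52.7 °C: -206.02 kJ/kg
Δh = -72.311 + -358 + -206.02 = -636.33 kJ/kg
Q = ṁ·Δh = 8.963 kg/s × -636.33 kJ/kg = -5703.4 kJ/s
|Q| = 5703.4 kW = 342200 kJ/min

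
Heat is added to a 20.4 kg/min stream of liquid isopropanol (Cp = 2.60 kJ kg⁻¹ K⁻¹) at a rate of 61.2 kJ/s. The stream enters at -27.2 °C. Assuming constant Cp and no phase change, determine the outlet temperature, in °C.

T_out = 42.0 °C

Q = 61.2 kJ/s = 3672 kJ/min
ΔT = Q/(ṁ·Cp) = 3672/(20.4×2.60) = 69.231 K
T_out = -27.2 + 69.231 = 42.031 °C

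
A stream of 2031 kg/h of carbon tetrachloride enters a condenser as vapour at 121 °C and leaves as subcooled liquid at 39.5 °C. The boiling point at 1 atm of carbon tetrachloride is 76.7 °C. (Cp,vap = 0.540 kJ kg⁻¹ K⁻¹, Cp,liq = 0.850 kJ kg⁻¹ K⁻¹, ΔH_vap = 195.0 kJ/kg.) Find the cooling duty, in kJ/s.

vapour 121→76.7 °C: -23.922 kJ/kg
condensation at 76.7 °C: -195 kJ/kg
liquid 76.7→39.5 °C: -31.62 kJ/kg
Δh = -23.922 + -195 + -31.62 = -250.54 kJ/kg
Q = ṁ·Δh = 2031 kg/h × -250.54 kJ/kg = -508850 kJ/h
|Q| = 141.35 kW

Q_c = 141 kJ/s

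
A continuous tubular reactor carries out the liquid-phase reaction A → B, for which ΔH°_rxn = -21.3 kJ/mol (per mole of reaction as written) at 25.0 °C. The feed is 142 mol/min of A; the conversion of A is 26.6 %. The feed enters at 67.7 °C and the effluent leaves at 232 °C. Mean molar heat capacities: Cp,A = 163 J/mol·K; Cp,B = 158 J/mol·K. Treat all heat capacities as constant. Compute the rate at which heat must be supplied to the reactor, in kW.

Extent of reaction ξ = 0.266 × 142 = 37.772 mol/min
Reaction term: ξ·ΔH°_rxn = 37.772 × -21.3 = -804.54 kJ/min
Sensible, feed 67.7→25 °C: -988.33 kJ/min
Outlet flows (mol/min): A 104.23, B 37.772
Sensible, products 25→232 °C: 4752.1 kJ/min
Q = ΔH = 2959.3 kJ/min = 49.321 kW
Heat supplied = 49.321 kW

Q_in = 49.3 kW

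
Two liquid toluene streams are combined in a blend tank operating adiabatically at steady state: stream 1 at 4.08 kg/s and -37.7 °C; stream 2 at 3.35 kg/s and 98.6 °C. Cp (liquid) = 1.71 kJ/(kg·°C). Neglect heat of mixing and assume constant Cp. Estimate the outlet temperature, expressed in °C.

Adiabatic, steady state ⇒ Σ ṁᵢCp,ᵢ(T_out − Tᵢ) = 0
Σ ṁᵢCp,ᵢTᵢ = 4.08×1.71×-37.7 + 3.35×1.71×98.6 = 301.8
Σ ṁᵢCp,ᵢ = 4.08×1.71 + 3.35×1.71 = 12.705
T_out = 301.8 / 12.705 = 23.754 °C

T_out = 23.8 °C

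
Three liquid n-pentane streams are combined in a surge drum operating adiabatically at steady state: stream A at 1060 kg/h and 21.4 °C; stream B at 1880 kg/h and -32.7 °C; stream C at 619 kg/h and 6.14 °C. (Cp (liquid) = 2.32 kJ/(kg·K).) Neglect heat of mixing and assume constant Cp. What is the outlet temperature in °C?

Adiabatic, steady state ⇒ Σ ṁᵢCp,ᵢ(T_out − Tᵢ) = 0
T_out = Σ ṁᵢCp,ᵢTᵢ / Σ ṁᵢCp,ᵢ
      = -81180 / 8256.9 = -9.8318 °C

T_out = -9.83 °C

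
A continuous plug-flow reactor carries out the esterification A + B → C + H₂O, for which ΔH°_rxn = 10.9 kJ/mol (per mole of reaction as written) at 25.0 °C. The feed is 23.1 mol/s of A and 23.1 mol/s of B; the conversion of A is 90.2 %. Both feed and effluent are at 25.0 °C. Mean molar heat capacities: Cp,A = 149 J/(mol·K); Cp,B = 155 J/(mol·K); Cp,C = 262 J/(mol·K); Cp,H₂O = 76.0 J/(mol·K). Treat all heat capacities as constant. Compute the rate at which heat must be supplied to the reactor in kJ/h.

Q_in = 818000 kJ/h

Extent of reaction ξ = 0.902 × 23.1 = 20.836 mol/s
Reaction term: ξ·ΔH°_rxn = 20.836 × 10.9 = 227.11 kJ/s
Q = ΔH = 227.11 kJ/s = 227.11 kW
Heat supplied = 817610 kJ/h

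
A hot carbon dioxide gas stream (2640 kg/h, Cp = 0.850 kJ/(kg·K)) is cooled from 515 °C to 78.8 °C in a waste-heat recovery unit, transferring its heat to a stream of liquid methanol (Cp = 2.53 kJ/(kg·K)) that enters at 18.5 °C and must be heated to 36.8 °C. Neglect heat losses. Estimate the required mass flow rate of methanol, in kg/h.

ṁ_c = 21100 kg/h

Heat released by hot stream: Q = 2640 × 0.850 × (515 − 78.8) = 978830 kJ/h
Energy balance on cold side (adiabatic exchanger): Q = ṁ_c·Cp_c·(T_c,out − T_c,in)
ṁ_c = 978830 / [2.53 × (36.8 − 18.5)] = 21142 kg/h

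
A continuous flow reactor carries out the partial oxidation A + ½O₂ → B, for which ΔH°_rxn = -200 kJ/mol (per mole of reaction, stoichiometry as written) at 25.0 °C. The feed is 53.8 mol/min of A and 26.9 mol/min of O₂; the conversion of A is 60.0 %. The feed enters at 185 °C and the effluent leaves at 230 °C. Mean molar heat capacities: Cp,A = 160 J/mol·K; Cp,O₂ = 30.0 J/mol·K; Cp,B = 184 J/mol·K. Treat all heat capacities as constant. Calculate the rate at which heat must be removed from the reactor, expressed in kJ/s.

Q_out = 99.5 kJ/s

Extent of reaction ξ = 0.600 × 53.8 = 32.28 mol/min
Reaction term: ξ·ΔH°_rxn = 32.28 × -200 = -6456 kJ/min
Sensible, feed 185→25 °C: -1506.4 kJ/min
Outlet flows (mol/min): A 21.52, O₂ 10.76, B 32.28
Sensible, products 25→230 °C: 1989.6 kJ/min
Q = ΔH = -5972.8 kJ/min = -99.546 kW
Heat removed = 99.546 kJ/s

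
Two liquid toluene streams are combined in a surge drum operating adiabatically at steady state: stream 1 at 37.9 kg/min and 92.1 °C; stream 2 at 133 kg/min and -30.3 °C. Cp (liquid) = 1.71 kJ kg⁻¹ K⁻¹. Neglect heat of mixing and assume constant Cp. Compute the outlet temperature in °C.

No heat crosses the boundary, so H_out = H_in.
Σ ṁᵢCp,ᵢTᵢ = 37.9×1.71×92.1 + 133×1.71×-30.3 = -922.22
Σ ṁᵢCp,ᵢ = 37.9×1.71 + 133×1.71 = 292.24
T_out = -922.22 / 292.24 = -3.1557 °C

T_out = -3.16 °C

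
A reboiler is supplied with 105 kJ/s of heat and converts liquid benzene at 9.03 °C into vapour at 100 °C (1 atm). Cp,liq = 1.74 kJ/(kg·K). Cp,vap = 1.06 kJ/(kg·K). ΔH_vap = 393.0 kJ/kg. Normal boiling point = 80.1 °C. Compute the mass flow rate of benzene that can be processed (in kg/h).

Δh = 1.74×(80.1−9.03) + 393.0 + 1.06×(100−80.1) = 537.76 kJ/kg
Q = 105 kJ/s = 105 kJ/s = 378000 kJ/h
ṁ = Q/Δh = 378000 / 537.76 = 702.92 kg/h

ṁ = 703 kg/h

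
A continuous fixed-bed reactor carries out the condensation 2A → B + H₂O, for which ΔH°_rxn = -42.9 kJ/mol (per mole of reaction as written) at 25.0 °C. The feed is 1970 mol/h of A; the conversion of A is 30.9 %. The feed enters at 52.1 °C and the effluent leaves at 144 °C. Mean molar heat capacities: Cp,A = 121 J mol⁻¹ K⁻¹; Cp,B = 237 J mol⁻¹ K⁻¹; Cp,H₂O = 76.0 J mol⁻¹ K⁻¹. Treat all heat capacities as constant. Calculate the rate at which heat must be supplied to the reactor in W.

Extent of reaction ξ = 0.309 × 1970 / 2 = 304.37 mol/h
Reaction term: ξ·ΔH°_rxn = 304.37 × -42.9 = -13057 kJ/h
Sensible, feed 52.1→25 °C: -6459.8 kJ/h
Outlet flows (mol/h): A 1361.3, B 304.37, H₂O 304.37
Sensible, products 25→144 °C: 30938 kJ/h
Q = ΔH = 11421 kJ/h = 3.1724 kW
Heat supplied = 3172.4 W

Q_in = 3170 W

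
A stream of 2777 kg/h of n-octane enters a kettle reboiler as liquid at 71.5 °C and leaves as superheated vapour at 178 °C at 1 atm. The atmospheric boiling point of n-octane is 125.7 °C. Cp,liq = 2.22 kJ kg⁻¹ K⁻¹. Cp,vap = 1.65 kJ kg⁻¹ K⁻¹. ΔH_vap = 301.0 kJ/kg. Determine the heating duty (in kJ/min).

Q = 23500 kJ/min

liquid 71.5→125.7 °C: 120.32 kJ/kg
vaporisation at 125.7 °C: 301 kJ/kg
vapour 125.7→178 °C: 86.295 kJ/kg
Δh = 120.32 + 301 + 86.295 = 507.62 kJ/kg
Q = ṁ·Δh = 2777 kg/h × 507.62 kJ/kg = 1.4097e+06 kJ/h
|Q| = 391.57 kW = 23494 kJ/min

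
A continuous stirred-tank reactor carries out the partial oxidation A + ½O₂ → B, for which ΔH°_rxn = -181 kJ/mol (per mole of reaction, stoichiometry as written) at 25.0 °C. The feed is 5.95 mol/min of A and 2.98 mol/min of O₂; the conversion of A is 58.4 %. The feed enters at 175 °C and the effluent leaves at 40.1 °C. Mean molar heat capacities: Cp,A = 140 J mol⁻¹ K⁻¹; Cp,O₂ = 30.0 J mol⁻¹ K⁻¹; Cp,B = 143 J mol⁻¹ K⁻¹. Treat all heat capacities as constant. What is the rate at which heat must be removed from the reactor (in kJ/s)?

Extent of reaction ξ = 0.584 × 5.95 = 3.4748 mol/min
Reaction term: ξ·ΔH°_rxn = 3.4748 × -181 = -628.94 kJ/min
Sensible, feed 175→25 °C: -138.36 kJ/min
Outlet flows (mol/min): A 2.4752, O₂ 1.2426, B 3.4748
Sensible, products 25→40.1 °C: 13.299 kJ/min
Q = ΔH = -754 kJ/min = -12.567 kW
Heat removed = 12.567 kJ/s

Q_out = 12.6 kJ/s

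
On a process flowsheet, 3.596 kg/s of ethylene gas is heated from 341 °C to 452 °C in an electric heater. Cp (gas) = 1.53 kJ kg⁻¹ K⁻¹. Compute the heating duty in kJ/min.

Q = 36600 kJ/min

Q = ṁ·Cp·ΔT = 3.596 × 1.53 × (452 − 341) = 610.71 kJ/s
Heating duty = 36643 kJ/min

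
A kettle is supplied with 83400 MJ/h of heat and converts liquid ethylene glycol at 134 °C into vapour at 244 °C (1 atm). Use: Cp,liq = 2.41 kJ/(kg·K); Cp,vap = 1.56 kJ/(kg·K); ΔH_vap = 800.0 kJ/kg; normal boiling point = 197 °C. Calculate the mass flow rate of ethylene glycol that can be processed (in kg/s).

ṁ = 22.6 kg/s

Δh = 2.41×(197−134) + 800.0 + 1.56×(244−197) = 1025.2 kJ/kg
Q = 83400 MJ/h = 23167 kJ/s = 23167 kJ/s
ṁ = Q/Δh = 23167 / 1025.2 = 22.598 kg/s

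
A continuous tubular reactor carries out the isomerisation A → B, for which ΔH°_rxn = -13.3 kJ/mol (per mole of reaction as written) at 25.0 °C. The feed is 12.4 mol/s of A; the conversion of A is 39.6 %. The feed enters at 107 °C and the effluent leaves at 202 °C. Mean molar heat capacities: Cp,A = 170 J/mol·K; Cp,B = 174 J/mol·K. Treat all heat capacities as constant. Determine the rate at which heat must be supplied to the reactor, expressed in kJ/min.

Q_in = 8310 kJ/min

Extent of reaction ξ = 0.396 × 12.4 = 4.9104 mol/s
Reaction term: ξ·ΔH°_rxn = 4.9104 × -13.3 = -65.308 kJ/s
Sensible, feed 107→25 °C: -172.86 kJ/s
Outlet flows (mol/s): A 7.4896, B 4.9104
Sensible, products 25→202 °C: 376.59 kJ/s
Q = ΔH = 138.43 kJ/s = 138.43 kW
Heat supplied = 8305.7 kJ/min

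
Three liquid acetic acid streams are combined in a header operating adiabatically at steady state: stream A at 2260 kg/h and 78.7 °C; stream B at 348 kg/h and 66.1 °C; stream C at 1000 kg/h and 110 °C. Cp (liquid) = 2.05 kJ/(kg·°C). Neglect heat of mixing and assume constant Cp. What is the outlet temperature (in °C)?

No heat crosses the boundary, so H_out = H_in.
Σ ṁᵢCp,ᵢTᵢ = 2260×2.05×78.7 + 348×2.05×66.1 + 1000×2.05×110 = 637270
Σ ṁᵢCp,ᵢ = 2260×2.05 + 348×2.05 + 1000×2.05 = 7396.4
T_out = 637270 / 7396.4 = 86.16 °C

T_out = 86.2 °C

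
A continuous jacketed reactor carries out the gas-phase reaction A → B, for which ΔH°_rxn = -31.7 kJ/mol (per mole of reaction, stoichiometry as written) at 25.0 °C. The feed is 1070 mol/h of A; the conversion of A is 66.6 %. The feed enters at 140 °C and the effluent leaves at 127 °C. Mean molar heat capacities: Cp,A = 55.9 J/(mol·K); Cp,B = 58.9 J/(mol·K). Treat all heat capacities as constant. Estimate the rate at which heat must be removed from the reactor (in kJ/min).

Q_out = 386 kJ/min

Extent of reaction ξ = 0.666 × 1070 = 712.62 mol/h
Reaction term: ξ·ΔH°_rxn = 712.62 × -31.7 = -22590 kJ/h
Sensible, feed 140→25 °C: -6878.5 kJ/h
Outlet flows (mol/h): A 357.38, B 712.62
Sensible, products 25→127 °C: 6319 kJ/h
Q = ΔH = -23150 kJ/h = -6.4304 kW
Heat removed = 385.83 kJ/min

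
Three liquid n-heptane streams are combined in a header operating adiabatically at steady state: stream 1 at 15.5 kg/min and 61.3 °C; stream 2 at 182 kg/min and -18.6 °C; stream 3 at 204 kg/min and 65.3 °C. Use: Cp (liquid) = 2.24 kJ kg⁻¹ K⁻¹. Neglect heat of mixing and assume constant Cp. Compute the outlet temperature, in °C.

No heat crosses the boundary, so H_out = H_in.
T_out = Σ ṁᵢCp,ᵢTᵢ / Σ ṁᵢCp,ᵢ
      = 24385 / 899.36 = 27.114 °C

T_out = 27.1 °C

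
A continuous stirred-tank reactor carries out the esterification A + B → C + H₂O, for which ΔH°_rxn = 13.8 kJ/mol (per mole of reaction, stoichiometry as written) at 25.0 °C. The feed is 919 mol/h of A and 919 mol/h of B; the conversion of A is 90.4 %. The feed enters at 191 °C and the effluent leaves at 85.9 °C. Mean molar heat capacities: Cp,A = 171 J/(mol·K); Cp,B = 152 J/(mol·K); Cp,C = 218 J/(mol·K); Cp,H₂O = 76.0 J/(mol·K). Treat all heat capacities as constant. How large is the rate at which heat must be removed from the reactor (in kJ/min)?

Extent of reaction ξ = 0.904 × 919 = 830.78 mol/h
Reaction term: ξ·ΔH°_rxn = 830.78 × 13.8 = 11465 kJ/h
Sensible, feed 191→25 °C: -49275 kJ/h
Outlet flows (mol/h): A 88.224, B 88.224, C 830.78, H₂O 830.78
Sensible, products 25→85.9 °C: 16610 kJ/h
Q = ΔH = -21200 kJ/h = -5.8889 kW
Heat removed = 353.33 kJ/min

Q_out = 353 kJ/min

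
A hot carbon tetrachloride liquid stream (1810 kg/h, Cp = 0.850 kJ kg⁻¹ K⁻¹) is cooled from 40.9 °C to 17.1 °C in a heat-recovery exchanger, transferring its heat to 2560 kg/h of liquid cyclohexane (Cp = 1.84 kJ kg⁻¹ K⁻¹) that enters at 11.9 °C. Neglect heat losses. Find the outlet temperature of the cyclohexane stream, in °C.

T_c,out = 19.7 °C

Heat released by hot stream: Q = 1810 × 0.850 × (40.9 − 17.1) = 36616 kJ/h
Energy balance on cold side (adiabatic exchanger): Q = ṁ_c·Cp_c·(T_c,out − T_c,in)
T_c,out = 11.9 + 36616/(2560 × 1.84) = 19.674 °C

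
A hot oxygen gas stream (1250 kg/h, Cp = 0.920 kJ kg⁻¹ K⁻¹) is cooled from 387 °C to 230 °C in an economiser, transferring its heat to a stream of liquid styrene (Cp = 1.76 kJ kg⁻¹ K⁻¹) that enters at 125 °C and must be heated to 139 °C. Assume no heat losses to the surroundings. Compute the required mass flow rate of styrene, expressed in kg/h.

ṁ_c = 7330 kg/h

Heat released by hot stream: Q = 1250 × 0.920 × (387 − 230) = 180550 kJ/h
Energy balance on cold side (adiabatic exchanger): Q = ṁ_c·Cp_c·(T_c,out − T_c,in)
ṁ_c = 180550 / [1.76 × (139 − 125)] = 7327.5 kg/h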